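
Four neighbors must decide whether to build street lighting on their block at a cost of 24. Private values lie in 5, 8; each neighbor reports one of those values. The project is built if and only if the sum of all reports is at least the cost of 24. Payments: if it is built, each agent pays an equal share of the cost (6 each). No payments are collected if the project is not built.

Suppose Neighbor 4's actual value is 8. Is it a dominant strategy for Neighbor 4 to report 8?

Yes

Check each profile of the others' reports and compare truth against every alternative report.
Others report (5, 5, 8): truth gives 2, best alternative gives 0.
Others report (5, 8, 5): truth gives 2, best alternative gives 0.
Others report (8, 5, 5): truth gives 2, best alternative gives 0.
Others report (5, 8, 8): truth gives 2, best alternative gives 2.
Others report (8, 5, 8): truth gives 2, best alternative gives 2.
Others report (8, 8, 5): truth gives 2, best alternative gives 2.
(Remaining 2 profiles checked similarly; truth is weakly best in each.)
In every case the truthful report is at least as good as any alternative, so it is a dominant strategy.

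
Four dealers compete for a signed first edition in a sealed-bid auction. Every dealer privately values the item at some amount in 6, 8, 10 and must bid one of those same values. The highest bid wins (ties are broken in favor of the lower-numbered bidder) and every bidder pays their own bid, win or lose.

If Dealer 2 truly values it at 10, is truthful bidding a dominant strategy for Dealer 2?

Consider the case where Dealer 1 bids 6, Dealer 3 bids 6 and Dealer 4 bids 6.
Truthful bid 10: wins, pays 10, utility 10 - 10 = 0.
Bid 8 instead: wins, pays 8, utility 10 - 8 = 2.
Since 2 > 0, bidding 8 is strictly better here, so truthful bidding is not dominant.

No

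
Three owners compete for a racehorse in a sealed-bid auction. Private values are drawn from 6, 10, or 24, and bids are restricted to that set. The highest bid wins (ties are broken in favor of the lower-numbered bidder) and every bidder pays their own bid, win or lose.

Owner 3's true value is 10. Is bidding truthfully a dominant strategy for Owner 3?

No

Consider the case where Owner 1 bids 6 and Owner 2 bids 10.
Truthful bid 10: loses but pays 10, utility -10.
Bid 6 instead: loses but pays 6, utility -6.
Since -6 > -10, bidding 6 is strictly better here, so truthful bidding is not dominant.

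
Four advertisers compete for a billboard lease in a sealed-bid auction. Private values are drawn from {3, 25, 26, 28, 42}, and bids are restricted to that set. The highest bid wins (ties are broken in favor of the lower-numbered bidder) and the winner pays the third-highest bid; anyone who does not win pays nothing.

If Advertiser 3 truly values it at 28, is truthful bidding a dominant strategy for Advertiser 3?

Consider the case where Advertiser 1 bids 3, Advertiser 2 bids 3 and Advertiser 4 bids 42.
Truthful bid 28: loses, pays 0, utility 0.
Bid 42 instead: wins, pays 3, utility 28 - 3 = 25.
Since 25 > 0, bidding 42 is strictly better here, so truthful bidding is not dominant.

No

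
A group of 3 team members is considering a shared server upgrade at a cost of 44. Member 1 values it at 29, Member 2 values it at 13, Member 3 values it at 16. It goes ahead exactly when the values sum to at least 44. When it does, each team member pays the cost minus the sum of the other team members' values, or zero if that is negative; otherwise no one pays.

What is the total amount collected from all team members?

Total value 58 ≥ cost 44, so it is built.
Member 1: others sum to 29; max(0, 44 - 29) = 15.
Member 2: others sum to 45; max(0, 44 - 45) = 0.
Member 3: others sum to 42; max(0, 44 - 42) = 2.
Total collected = 15 + 0 + 2 = 17.

17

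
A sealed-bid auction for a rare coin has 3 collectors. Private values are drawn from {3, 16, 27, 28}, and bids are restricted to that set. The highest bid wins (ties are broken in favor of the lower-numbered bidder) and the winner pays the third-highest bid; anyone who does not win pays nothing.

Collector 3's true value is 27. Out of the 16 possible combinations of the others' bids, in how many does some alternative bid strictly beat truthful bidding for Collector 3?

4

Others bid (3, 27): truth gives 0; bid 28 gives 24 > 0. Violating.
Others bid (16, 27): truth gives 0; bid 28 gives 11 > 0. Violating.
Others bid (27, 3): truth gives 0; bid 28 gives 24 > 0. Violating.
Others bid (27, 16): truth gives 0; bid 28 gives 11 > 0. Violating.
Others bid (3, 3): truth gives 24; no alternative beats it.
Others bid (3, 16): truth gives 24; no alternative beats it.
(Checking all 16 profiles: 4 have a profitable deviation, 12 do not.)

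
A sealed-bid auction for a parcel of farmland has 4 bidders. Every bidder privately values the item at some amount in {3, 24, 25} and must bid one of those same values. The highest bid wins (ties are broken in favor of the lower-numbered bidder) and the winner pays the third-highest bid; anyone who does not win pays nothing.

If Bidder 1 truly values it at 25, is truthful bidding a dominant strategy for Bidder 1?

Check each profile of the others' bids and compare truth against every alternative bid.
Others bid (3, 3, 25): truth gives 22, best alternative gives 0.
Others bid (3, 25, 3): truth gives 22, best alternative gives 0.
Others bid (25, 3, 3): truth gives 22, best alternative gives 0.
Others bid (3, 24, 25): truth gives 1, best alternative gives 0.
Others bid (3, 25, 24): truth gives 1, best alternative gives 0.
Others bid (24, 3, 25): truth gives 1, best alternative gives 0.
(Remaining 21 profiles checked similarly; truth is weakly best in each.)
In every case the truthful bid is at least as good as any alternative, so it is a dominant strategy.

Yes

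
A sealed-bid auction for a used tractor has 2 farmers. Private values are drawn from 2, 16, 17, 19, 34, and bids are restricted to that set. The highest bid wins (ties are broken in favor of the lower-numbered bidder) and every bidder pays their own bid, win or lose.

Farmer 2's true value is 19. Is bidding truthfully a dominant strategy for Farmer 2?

Consider the case where Farmer 1 bids 2.
Truthful bid 19: wins, pays 19, utility 19 - 19 = 0.
Bid 16 instead: wins, pays 16, utility 19 - 16 = 3.
Since 3 > 0, bidding 16 is strictly better here, so truthful bidding is not dominant.

No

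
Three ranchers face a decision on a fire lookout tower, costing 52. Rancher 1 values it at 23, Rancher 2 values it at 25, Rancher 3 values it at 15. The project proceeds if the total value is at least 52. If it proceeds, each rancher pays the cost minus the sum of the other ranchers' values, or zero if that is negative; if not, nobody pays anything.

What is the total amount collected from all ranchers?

30

Total value 63 ≥ cost 52, so it is built.
Rancher 1: others sum to 40; max(0, 52 - 40) = 12.
Rancher 2: others sum to 38; max(0, 52 - 38) = 14.
Rancher 3: others sum to 48; max(0, 52 - 48) = 4.
Total collected = 12 + 14 + 4 = 30.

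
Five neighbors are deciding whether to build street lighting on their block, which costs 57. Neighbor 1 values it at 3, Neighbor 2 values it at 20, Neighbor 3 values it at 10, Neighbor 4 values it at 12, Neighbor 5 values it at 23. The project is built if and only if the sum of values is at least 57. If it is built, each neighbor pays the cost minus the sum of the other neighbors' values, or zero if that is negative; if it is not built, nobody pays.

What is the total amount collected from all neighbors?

22

Total value 68 ≥ cost 57, so it is built.
Neighbor 1: others sum to 65; max(0, 57 - 65) = 0.
Neighbor 2: others sum to 48; max(0, 57 - 48) = 9.
Neighbor 3: others sum to 58; max(0, 57 - 58) = 0.
Neighbor 4: others sum to 56; max(0, 57 - 56) = 1.
Neighbor 5: others sum to 45; max(0, 57 - 45) = 12.
Total collected = 0 + 9 + 0 + 1 + 12 = 22.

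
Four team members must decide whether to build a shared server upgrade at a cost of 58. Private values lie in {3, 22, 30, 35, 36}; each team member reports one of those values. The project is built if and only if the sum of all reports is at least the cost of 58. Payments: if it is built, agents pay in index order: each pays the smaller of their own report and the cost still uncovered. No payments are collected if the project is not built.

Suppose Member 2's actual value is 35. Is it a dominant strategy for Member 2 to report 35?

Consider the case where Member 1 reports 3, Member 3 reports 3 and Member 4 reports 22.
Truthful report 35: project built, pays 35, utility 35 - 35 = 0.
Report 30 instead: project built, pays 30, utility 35 - 30 = 5.
Since 5 > 0, reporting 30 is strictly better here, so truthful reporting is not dominant.

No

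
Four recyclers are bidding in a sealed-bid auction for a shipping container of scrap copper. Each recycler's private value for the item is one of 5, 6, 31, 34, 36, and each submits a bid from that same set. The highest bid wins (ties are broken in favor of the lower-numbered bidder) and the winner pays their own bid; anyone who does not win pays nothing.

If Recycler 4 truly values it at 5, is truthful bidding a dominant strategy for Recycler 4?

Check each profile of the others' bids and compare truth against every alternative bid.
Others bid (5, 5, 5): truth gives 0, best alternative gives -1.
Others bid (5, 5, 6): truth gives 0, best alternative gives 0.
Others bid (5, 5, 31): truth gives 0, best alternative gives 0.
Others bid (5, 5, 34): truth gives 0, best alternative gives 0.
Others bid (5, 5, 36): truth gives 0, best alternative gives 0.
Others bid (5, 6, 5): truth gives 0, best alternative gives 0.
(Remaining 119 profiles checked similarly; truth is weakly best in each.)
In every case the truthful bid is at least as good as any alternative, so it is a dominant strategy.

Yes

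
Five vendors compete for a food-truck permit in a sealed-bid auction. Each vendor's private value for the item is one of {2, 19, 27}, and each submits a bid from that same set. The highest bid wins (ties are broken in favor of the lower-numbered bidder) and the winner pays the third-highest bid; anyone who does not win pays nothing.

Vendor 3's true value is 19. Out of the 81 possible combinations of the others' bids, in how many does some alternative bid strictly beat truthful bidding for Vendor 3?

Others bid (2, 2, 2, 27): truth gives 0; bid 27 gives 17 > 0. Violating.
Others bid (2, 2, 27, 2): truth gives 0; bid 27 gives 17 > 0. Violating.
Others bid (2, 19, 2, 2): truth gives 0; bid 27 gives 17 > 0. Violating.
Others bid (19, 2, 2, 2): truth gives 0; bid 27 gives 17 > 0. Violating.
Others bid (2, 2, 2, 2): truth gives 17; no alternative beats it.
Others bid (2, 2, 2, 19): truth gives 17; no alternative beats it.
(Checking all 81 profiles: 4 have a profitable deviation, 77 do not.)

4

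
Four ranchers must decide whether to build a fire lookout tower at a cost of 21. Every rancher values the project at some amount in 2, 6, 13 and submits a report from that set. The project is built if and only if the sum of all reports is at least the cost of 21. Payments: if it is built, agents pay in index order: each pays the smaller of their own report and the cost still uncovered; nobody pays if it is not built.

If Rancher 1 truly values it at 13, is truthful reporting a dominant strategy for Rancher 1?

No

Consider the case where Rancher 2 reports 2, Rancher 3 reports 2 and Rancher 4 reports 13.
Truthful report 13: project built, pays 13, utility 13 - 13 = 0.
Report 6 instead: project built, pays 6, utility 13 - 6 = 7.
Since 7 > 0, reporting 6 is strictly better here, so truthful reporting is not dominant.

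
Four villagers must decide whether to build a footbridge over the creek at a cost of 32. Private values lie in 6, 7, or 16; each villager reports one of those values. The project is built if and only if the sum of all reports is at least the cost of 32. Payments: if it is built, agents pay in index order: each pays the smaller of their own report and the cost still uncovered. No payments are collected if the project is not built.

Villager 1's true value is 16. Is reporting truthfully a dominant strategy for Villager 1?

No

Consider the case where Villager 2 reports 6, Villager 3 reports 6 and Villager 4 reports 16.
Truthful report 16: project built, pays 16, utility 16 - 16 = 0.
Report 6 instead: project built, pays 6, utility 16 - 6 = 10.
Since 10 > 0, reporting 6 is strictly better here, so truthful reporting is not dominant.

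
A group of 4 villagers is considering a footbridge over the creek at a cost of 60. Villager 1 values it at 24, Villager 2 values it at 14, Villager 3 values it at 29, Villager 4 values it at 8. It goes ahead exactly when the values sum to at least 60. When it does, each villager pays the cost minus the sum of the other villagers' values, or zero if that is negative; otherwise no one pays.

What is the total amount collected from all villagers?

Total value 75 ≥ cost 60, so it is built.
Villager 1: others sum to 51; max(0, 60 - 51) = 9.
Villager 2: others sum to 61; max(0, 60 - 61) = 0.
Villager 3: others sum to 46; max(0, 60 - 46) = 14.
Villager 4: others sum to 67; max(0, 60 - 67) = 0.
Total collected = 9 + 0 + 14 + 0 = 23.

23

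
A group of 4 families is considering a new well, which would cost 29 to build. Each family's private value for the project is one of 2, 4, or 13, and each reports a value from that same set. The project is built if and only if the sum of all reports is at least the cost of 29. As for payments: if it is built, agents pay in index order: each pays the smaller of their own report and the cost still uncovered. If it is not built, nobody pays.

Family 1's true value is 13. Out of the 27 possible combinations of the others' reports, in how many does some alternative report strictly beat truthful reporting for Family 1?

7

Others report (2, 13, 13): truth gives 0; report 2 gives 11 > 0. Violating.
Others report (4, 13, 13): truth gives 0; report 2 gives 11 > 0. Violating.
Others report (13, 2, 13): truth gives 0; report 2 gives 11 > 0. Violating.
Others report (13, 4, 13): truth gives 0; report 2 gives 11 > 0. Violating.
Others report (2, 2, 2): truth gives 0; no alternative beats it.
Others report (2, 2, 4): truth gives 0; no alternative beats it.
(Checking all 27 profiles: 7 have a profitable deviation, 20 do not.)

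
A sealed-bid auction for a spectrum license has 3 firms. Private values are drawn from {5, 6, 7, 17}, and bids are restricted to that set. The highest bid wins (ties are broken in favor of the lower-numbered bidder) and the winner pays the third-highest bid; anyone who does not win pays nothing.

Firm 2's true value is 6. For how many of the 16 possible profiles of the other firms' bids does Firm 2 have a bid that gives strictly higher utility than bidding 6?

4

Others bid (5, 7): truth gives 0; bid 7 gives 1 > 0. Violating.
Others bid (5, 17): truth gives 0; bid 17 gives 1 > 0. Violating.
Others bid (6, 5): truth gives 0; bid 7 gives 1 > 0. Violating.
Others bid (7, 5): truth gives 0; bid 17 gives 1 > 0. Violating.
Others bid (5, 5): truth gives 1; no alternative beats it.
Others bid (5, 6): truth gives 1; no alternative beats it.
(Checking all 16 profiles: 4 have a profitable deviation, 12 do not.)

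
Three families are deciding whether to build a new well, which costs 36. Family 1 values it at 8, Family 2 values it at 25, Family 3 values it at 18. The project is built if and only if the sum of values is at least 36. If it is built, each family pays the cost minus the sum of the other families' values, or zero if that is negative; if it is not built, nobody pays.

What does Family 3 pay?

3

Total value 51 ≥ cost 36, so the project is built.
The other families' values sum to 33.
Cost minus that sum is 36 - 33 = 3.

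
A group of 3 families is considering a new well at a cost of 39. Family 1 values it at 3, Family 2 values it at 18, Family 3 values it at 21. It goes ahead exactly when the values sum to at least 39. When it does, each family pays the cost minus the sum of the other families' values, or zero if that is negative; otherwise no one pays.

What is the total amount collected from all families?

Total value 42 ≥ cost 39, so it is built.
Family 1: others sum to 39; max(0, 39 - 39) = 0.
Family 2: others sum to 24; max(0, 39 - 24) = 15.
Family 3: others sum to 21; max(0, 39 - 21) = 18.
Total collected = 0 + 15 + 18 = 33.

33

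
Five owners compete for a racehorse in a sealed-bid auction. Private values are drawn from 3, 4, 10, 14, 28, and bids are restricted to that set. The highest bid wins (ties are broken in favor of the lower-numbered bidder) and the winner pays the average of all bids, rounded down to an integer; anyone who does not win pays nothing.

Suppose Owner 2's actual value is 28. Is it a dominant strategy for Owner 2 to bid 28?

Consider the case where Owner 1 bids 3, Owner 3 bids 3, Owner 4 bids 3 and Owner 5 bids 3.
Truthful bid 28: wins, pays 8, utility 28 - 8 = 20.
Bid 4 instead: wins, pays 3, utility 28 - 3 = 25.
Since 25 > 20, bidding 4 is strictly better here, so truthful bidding is not dominant.

No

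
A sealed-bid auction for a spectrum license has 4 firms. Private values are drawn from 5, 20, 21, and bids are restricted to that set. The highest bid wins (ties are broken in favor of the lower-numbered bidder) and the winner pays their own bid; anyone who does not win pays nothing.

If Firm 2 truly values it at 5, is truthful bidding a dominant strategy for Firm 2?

Check each profile of the others' bids and compare truth against every alternative bid.
Others bid (5, 5, 5): truth gives 0, best alternative gives -15.
Others bid (5, 5, 20): truth gives 0, best alternative gives -15.
Others bid (5, 20, 5): truth gives 0, best alternative gives -15.
Others bid (5, 20, 20): truth gives 0, best alternative gives -15.
Others bid (5, 5, 21): truth gives 0, best alternative gives 0.
Others bid (5, 20, 21): truth gives 0, best alternative gives 0.
(Remaining 21 profiles checked similarly; truth is weakly best in each.)
In every case the truthful bid is at least as good as any alternative, so it is a dominant strategy.

Yes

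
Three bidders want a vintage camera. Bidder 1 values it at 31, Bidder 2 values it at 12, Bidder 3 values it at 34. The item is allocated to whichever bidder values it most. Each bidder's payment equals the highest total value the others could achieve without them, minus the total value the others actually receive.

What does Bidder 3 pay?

31

Bidder 3 has the highest value and receives the item.
Without Bidder 3, the item would go to the next-highest value, 31, so the others could achieve 31.
With Bidder 3 present and winning, the others receive nothing, so their total is 0.
Payment = 31 - 0 = 31.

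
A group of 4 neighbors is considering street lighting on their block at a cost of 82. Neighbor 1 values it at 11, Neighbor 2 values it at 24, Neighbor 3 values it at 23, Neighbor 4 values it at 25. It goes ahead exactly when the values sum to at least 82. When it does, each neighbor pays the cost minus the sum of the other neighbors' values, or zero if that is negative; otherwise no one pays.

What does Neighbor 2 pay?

Total value 83 ≥ cost 82, so the project is built.
The other neighbors' values sum to 59.
Cost minus that sum is 82 - 59 = 23.

23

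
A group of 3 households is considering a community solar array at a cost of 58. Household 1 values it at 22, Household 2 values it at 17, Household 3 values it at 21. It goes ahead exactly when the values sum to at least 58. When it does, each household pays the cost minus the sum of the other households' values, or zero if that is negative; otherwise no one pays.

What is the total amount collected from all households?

Total value 60 ≥ cost 58, so it is built.
Household 1: others sum to 38; max(0, 58 - 38) = 20.
Household 2: others sum to 43; max(0, 58 - 43) = 15.
Household 3: others sum to 39; max(0, 58 - 39) = 19.
Total collected = 20 + 15 + 19 = 54.

54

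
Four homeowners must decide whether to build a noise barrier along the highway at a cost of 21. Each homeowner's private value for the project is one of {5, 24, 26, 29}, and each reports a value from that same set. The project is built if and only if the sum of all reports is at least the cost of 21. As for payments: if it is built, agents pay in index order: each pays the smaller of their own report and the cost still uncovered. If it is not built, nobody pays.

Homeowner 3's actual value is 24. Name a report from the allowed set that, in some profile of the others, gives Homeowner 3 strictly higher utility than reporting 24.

5

Suppose Homeowner 1 reports 5, Homeowner 2 reports 5 and Homeowner 4 reports 24.
Report 24: project built, pays 11, utility 24 - 11 = 13.
Report 5: project built, pays 5, utility 24 - 5 = 19.
So reporting 5 beats truth here (19 > 13).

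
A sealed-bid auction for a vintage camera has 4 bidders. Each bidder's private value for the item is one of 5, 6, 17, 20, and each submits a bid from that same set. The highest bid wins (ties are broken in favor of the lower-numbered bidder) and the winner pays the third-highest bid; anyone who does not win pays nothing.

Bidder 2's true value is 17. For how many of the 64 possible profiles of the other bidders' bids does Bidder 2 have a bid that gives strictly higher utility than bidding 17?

Others bid (5, 5, 20): truth gives 0; bid 20 gives 12 > 0. Violating.
Others bid (5, 6, 20): truth gives 0; bid 20 gives 11 > 0. Violating.
Others bid (5, 20, 5): truth gives 0; bid 20 gives 12 > 0. Violating.
Others bid (5, 20, 6): truth gives 0; bid 20 gives 11 > 0. Violating.
Others bid (5, 5, 5): truth gives 12; no alternative beats it.
Others bid (5, 5, 6): truth gives 12; no alternative beats it.
(Checking all 64 profiles: 12 have a profitable deviation, 52 do not.)

12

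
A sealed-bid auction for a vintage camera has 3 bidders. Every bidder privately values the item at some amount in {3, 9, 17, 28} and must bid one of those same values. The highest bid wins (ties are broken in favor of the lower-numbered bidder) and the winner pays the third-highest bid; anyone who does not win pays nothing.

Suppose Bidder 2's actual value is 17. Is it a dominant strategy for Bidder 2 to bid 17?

No

Consider the case where Bidder 1 bids 3 and Bidder 3 bids 28.
Truthful bid 17: loses, pays 0, utility 0.
Bid 28 instead: wins, pays 3, utility 17 - 3 = 14.
Since 14 > 0, bidding 28 is strictly better here, so truthful bidding is not dominant.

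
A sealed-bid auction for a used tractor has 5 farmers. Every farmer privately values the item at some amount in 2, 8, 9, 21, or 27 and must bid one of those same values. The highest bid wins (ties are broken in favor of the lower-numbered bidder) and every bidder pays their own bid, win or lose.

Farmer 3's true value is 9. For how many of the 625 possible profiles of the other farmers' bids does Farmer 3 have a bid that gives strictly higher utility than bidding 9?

Others bid (2, 2, 2, 2): truth gives 0; bid 8 gives 1 > 0. Violating.
Others bid (2, 2, 2, 8): truth gives 0; bid 8 gives 1 > 0. Violating.
Others bid (2, 2, 2, 21): truth gives -9; bid 2 gives -2 > -9. Violating.
Others bid (2, 2, 2, 27): truth gives -9; bid 2 gives -2 > -9. Violating.
Others bid (2, 2, 2, 9): truth gives 0; no alternative beats it.
Others bid (2, 2, 8, 9): truth gives 0; no alternative beats it.
(Checking all 625 profiles: 593 have a profitable deviation, 32 do not.)

593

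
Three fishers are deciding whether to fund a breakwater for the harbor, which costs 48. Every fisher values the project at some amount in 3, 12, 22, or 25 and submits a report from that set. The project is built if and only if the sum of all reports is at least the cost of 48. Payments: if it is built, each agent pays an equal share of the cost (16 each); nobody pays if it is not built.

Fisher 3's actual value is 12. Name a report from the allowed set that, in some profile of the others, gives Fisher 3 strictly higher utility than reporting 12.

3

Suppose Fisher 1 reports 12 and Fisher 2 reports 25.
Report 12: project built, pays 16, utility 12 - 16 = -4.
Report 3: project not built, utility 0.
So reporting 3 beats truth here (0 > -4).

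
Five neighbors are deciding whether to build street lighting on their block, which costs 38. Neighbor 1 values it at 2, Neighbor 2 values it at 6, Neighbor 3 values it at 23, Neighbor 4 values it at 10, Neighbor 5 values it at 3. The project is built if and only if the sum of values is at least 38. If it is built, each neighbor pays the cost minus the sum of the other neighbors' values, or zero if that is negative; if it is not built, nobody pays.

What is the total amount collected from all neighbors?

21

Total value 44 ≥ cost 38, so it is built.
Neighbor 1: others sum to 42; max(0, 38 - 42) = 0.
Neighbor 2: others sum to 38; max(0, 38 - 38) = 0.
Neighbor 3: others sum to 21; max(0, 38 - 21) = 17.
Neighbor 4: others sum to 34; max(0, 38 - 34) = 4.
Neighbor 5: others sum to 41; max(0, 38 - 41) = 0.
Total collected = 0 + 0 + 17 + 4 + 0 = 21.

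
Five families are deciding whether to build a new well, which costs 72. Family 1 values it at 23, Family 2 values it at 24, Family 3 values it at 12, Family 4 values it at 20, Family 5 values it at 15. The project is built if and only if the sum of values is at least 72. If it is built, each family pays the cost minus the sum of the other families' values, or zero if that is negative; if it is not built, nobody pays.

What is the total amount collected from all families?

Total value 94 ≥ cost 72, so it is built.
Family 1: others sum to 71; max(0, 72 - 71) = 1.
Family 2: others sum to 70; max(0, 72 - 70) = 2.
Family 3: others sum to 82; max(0, 72 - 82) = 0.
Family 4: others sum to 74; max(0, 72 - 74) = 0.
Family 5: others sum to 79; max(0, 72 - 79) = 0.
Total collected = 1 + 2 + 0 + 0 + 0 = 3.

3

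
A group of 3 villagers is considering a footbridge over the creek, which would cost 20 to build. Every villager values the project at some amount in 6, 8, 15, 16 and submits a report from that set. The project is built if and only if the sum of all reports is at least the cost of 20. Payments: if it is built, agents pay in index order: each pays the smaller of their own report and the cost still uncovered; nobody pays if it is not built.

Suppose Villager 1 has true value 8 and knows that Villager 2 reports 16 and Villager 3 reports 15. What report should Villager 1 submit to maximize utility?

6

Report 6: project built, pays 6, utility 8 - 6 = 2.
Report 8: project built, pays 8, utility 8 - 8 = 0.
Report 15: project built, pays 15, utility 8 - 15 = -7.
Report 16: project built, pays 16, utility 8 - 16 = -8.
The best choice is 6 with utility 2.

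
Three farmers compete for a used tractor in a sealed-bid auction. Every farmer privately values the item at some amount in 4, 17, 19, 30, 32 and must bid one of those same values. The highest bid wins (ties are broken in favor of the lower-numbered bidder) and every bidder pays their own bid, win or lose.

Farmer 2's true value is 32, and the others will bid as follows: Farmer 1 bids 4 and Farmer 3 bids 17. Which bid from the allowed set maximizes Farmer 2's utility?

Bid 4: loses but pays 4, utility -4.
Bid 17: wins, pays 17, utility 32 - 17 = 15.
Bid 19: wins, pays 19, utility 32 - 19 = 13.
Bid 30: wins, pays 30, utility 32 - 30 = 2.
Bid 32: wins, pays 32, utility 32 - 32 = 0.
The best choice is 17 with utility 15.

17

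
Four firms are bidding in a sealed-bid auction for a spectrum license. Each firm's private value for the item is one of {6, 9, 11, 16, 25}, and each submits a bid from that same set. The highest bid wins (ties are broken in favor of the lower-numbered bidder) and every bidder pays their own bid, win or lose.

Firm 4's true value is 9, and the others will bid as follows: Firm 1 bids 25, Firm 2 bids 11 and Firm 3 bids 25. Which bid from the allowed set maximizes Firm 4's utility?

Bid 6: loses but pays 6, utility -6.
Bid 9: loses but pays 9, utility -9.
Bid 11: loses but pays 11, utility -11.
Bid 16: loses but pays 16, utility -16.
Bid 25: loses but pays 25, utility -25.
The best choice is 6 with utility -6.

6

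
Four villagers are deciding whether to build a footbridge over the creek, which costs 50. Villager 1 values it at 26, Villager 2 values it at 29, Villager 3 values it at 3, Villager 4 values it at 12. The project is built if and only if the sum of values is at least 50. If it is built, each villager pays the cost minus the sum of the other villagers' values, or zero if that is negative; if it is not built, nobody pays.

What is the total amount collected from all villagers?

15

Total value 70 ≥ cost 50, so it is built.
Villager 1: others sum to 44; max(0, 50 - 44) = 6.
Villager 2: others sum to 41; max(0, 50 - 41) = 9.
Villager 3: others sum to 67; max(0, 50 - 67) = 0.
Villager 4: others sum to 58; max(0, 50 - 58) = 0.
Total collected = 6 + 9 + 0 + 0 = 15.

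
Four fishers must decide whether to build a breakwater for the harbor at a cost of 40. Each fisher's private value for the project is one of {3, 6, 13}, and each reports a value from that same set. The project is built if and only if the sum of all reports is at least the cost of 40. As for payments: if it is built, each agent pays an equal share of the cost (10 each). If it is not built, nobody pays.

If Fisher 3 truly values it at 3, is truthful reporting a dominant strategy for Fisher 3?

Check each profile of the others' reports and compare truth against every alternative report.
Others report (13, 13, 13): truth gives -7, best alternative gives -7.
Others report (3, 3, 3): truth gives 0, best alternative gives 0.
Others report (3, 3, 6): truth gives 0, best alternative gives 0.
Others report (3, 3, 13): truth gives 0, best alternative gives 0.
Others report (3, 6, 3): truth gives 0, best alternative gives 0.
Others report (3, 6, 6): truth gives 0, best alternative gives 0.
(Remaining 21 profiles checked similarly; truth is weakly best in each.)
In every case the truthful report is at least as good as any alternative, so it is a dominant strategy.

Yes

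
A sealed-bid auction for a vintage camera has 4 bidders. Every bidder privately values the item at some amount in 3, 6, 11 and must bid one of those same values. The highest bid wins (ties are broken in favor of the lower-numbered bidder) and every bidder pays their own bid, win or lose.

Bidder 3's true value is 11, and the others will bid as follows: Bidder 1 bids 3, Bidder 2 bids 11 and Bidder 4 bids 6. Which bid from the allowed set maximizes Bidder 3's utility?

3

Bid 3: loses but pays 3, utility -3.
Bid 6: loses but pays 6, utility -6.
Bid 11: loses but pays 11, utility -11.
The best choice is 3 with utility -3.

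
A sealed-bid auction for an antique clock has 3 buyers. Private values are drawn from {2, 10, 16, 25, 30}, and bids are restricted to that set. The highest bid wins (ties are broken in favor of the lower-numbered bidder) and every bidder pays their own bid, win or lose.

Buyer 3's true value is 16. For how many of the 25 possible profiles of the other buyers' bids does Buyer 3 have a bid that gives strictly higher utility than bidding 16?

22

Others bid (2, 2): truth gives 0; bid 10 gives 6 > 0. Violating.
Others bid (2, 16): truth gives -16; bid 2 gives -2 > -16. Violating.
Others bid (2, 25): truth gives -16; bid 2 gives -2 > -16. Violating.
Others bid (2, 30): truth gives -16; bid 2 gives -2 > -16. Violating.
Others bid (2, 10): truth gives 0; no alternative beats it.
Others bid (10, 2): truth gives 0; no alternative beats it.
(Checking all 25 profiles: 22 have a profitable deviation, 3 do not.)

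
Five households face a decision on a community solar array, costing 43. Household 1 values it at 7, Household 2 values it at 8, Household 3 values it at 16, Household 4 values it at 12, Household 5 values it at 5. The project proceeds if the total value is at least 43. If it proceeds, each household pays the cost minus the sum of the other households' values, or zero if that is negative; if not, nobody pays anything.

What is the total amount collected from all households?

Total value 48 ≥ cost 43, so it is built.
Household 1: others sum to 41; max(0, 43 - 41) = 2.
Household 2: others sum to 40; max(0, 43 - 40) = 3.
Household 3: others sum to 32; max(0, 43 - 32) = 11.
Household 4: others sum to 36; max(0, 43 - 36) = 7.
Household 5: others sum to 43; max(0, 43 - 43) = 0.
Total collected = 2 + 3 + 11 + 7 + 0 = 23.

23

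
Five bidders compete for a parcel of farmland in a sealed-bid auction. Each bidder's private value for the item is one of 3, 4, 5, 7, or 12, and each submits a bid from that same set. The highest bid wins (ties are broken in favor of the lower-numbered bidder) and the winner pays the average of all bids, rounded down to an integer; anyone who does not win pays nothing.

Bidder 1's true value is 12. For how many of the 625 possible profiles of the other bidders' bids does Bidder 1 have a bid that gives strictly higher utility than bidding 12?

256

Others bid (3, 3, 3, 3): truth gives 8; bid 3 gives 9 > 8. Violating.
Others bid (3, 3, 3, 4): truth gives 7; bid 4 gives 9 > 7. Violating.
Others bid (3, 3, 3, 5): truth gives 7; bid 5 gives 9 > 7. Violating.
Others bid (3, 3, 3, 7): truth gives 7; bid 7 gives 8 > 7. Violating.
Others bid (3, 3, 3, 12): truth gives 6; no alternative beats it.
Others bid (3, 3, 4, 12): truth gives 6; no alternative beats it.
(Checking all 625 profiles: 256 have a profitable deviation, 369 do not.)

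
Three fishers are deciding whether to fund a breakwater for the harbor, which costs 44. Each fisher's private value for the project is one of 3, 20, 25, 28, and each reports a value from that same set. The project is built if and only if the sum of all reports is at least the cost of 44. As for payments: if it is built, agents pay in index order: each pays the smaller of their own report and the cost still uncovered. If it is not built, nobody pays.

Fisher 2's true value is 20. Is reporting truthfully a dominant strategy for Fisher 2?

No

Consider the case where Fisher 1 reports 20 and Fisher 3 reports 25.
Truthful report 20: project built, pays 20, utility 20 - 20 = 0.
Report 3 instead: project built, pays 3, utility 20 - 3 = 17.
Since 17 > 0, reporting 3 is strictly better here, so truthful reporting is not dominant.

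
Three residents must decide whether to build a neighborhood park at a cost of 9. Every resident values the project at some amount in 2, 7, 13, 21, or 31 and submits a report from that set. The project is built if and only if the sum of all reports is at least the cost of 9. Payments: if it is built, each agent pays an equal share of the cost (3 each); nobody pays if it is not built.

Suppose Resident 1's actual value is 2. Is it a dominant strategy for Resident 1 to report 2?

Yes

Check each profile of the others' reports and compare truth against every alternative report.
Others report (2, 2): truth gives 0, best alternative gives -1.
Others report (2, 7): truth gives -1, best alternative gives -1.
Others report (2, 13): truth gives -1, best alternative gives -1.
Others report (2, 21): truth gives -1, best alternative gives -1.
Others report (2, 31): truth gives -1, best alternative gives -1.
Others report (7, 2): truth gives -1, best alternative gives -1.
(Remaining 19 profiles checked similarly; truth is weakly best in each.)
In every case the truthful report is at least as good as any alternative, so it is a dominant strategy.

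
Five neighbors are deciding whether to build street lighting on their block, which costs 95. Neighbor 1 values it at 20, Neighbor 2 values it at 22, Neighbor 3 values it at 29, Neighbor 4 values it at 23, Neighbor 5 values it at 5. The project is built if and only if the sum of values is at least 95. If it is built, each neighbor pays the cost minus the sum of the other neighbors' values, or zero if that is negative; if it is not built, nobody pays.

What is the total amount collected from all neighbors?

Total value 99 ≥ cost 95, so it is built.
Neighbor 1: others sum to 79; max(0, 95 - 79) = 16.
Neighbor 2: others sum to 77; max(0, 95 - 77) = 18.
Neighbor 3: others sum to 70; max(0, 95 - 70) = 25.
Neighbor 4: others sum to 76; max(0, 95 - 76) = 19.
Neighbor 5: others sum to 94; max(0, 95 - 94) = 1.
Total collected = 16 + 18 + 25 + 19 + 1 = 79.

79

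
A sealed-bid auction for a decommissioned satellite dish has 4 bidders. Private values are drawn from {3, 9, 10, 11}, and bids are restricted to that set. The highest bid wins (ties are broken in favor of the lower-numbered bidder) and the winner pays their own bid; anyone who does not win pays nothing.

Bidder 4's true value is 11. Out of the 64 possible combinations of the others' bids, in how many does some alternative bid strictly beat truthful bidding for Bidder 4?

Others bid (3, 3, 3): truth gives 0; bid 9 gives 2 > 0. Violating.
Others bid (3, 3, 9): truth gives 0; bid 10 gives 1 > 0. Violating.
Others bid (3, 9, 3): truth gives 0; bid 10 gives 1 > 0. Violating.
Others bid (3, 9, 9): truth gives 0; bid 10 gives 1 > 0. Violating.
Others bid (3, 3, 10): truth gives 0; no alternative beats it.
Others bid (3, 3, 11): truth gives 0; no alternative beats it.
(Checking all 64 profiles: 8 have a profitable deviation, 56 do not.)

8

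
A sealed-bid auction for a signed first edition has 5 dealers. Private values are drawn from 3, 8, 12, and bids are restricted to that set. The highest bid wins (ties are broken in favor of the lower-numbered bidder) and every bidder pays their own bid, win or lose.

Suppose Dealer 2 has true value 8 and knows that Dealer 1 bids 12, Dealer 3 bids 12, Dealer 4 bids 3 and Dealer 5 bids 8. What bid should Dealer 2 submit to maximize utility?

3

Bid 3: loses but pays 3, utility -3.
Bid 8: loses but pays 8, utility -8.
Bid 12: loses but pays 12, utility -12.
The best choice is 3 with utility -3.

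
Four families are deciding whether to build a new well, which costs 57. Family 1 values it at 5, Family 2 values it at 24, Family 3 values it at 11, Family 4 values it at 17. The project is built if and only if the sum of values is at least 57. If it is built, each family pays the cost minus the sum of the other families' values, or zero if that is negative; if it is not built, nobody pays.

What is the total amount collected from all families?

Total value 57 ≥ cost 57, so it is built.
Family 1: others sum to 52; max(0, 57 - 52) = 5.
Family 2: others sum to 33; max(0, 57 - 33) = 24.
Family 3: others sum to 46; max(0, 57 - 46) = 11.
Family 4: others sum to 40; max(0, 57 - 40) = 17.
Total collected = 5 + 24 + 11 + 17 = 57.

57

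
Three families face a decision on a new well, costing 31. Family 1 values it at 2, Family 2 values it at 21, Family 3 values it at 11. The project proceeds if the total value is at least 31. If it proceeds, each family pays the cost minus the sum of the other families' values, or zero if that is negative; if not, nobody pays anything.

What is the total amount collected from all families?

26

Total value 34 ≥ cost 31, so it is built.
Family 1: others sum to 32; max(0, 31 - 32) = 0.
Family 2: others sum to 13; max(0, 31 - 13) = 18.
Family 3: others sum to 23; max(0, 31 - 23) = 8.
Total collected = 0 + 18 + 8 = 26.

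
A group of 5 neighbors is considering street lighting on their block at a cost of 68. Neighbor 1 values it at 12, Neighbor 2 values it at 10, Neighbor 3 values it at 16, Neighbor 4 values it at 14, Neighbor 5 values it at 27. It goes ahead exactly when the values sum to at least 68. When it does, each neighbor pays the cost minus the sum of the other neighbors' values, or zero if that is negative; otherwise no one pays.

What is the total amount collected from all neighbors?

Total value 79 ≥ cost 68, so it is built.
Neighbor 1: others sum to 67; max(0, 68 - 67) = 1.
Neighbor 2: others sum to 69; max(0, 68 - 69) = 0.
Neighbor 3: others sum to 63; max(0, 68 - 63) = 5.
Neighbor 4: others sum to 65; max(0, 68 - 65) = 3.
Neighbor 5: others sum to 52; max(0, 68 - 52) = 16.
Total collected = 1 + 0 + 5 + 3 + 16 = 25.

25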